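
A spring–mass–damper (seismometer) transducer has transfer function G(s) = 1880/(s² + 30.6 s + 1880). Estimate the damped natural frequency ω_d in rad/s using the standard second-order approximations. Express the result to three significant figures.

Comparing the denominator to s² + 2ζω_n s + ω_n²: ω_n = √1880 = 43.4 rad/s, and 2ζω_n = 30.6 so ζ = 30.6/(2·43.4) = 0.353.
ω_d = 43.4·√(1 − 0.353²) = 40.6 rad/s.

ω_d ≈ 40.6 rad/s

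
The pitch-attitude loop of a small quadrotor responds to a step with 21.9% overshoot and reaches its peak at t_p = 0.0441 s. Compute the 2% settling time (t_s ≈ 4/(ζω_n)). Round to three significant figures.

t_s ≈ 0.116 s

The overshoot fixes ζ = −ln(OS)/√(π²+ln²(OS)) = 0.435.
From t_p = π/ω_d, ω_d = π/0.0441 = 71.2 rad/s, so ω_n = ω_d/√(1−ζ²) = 79.1 rad/s.
t_s ≈ 4/(ζω_n) = 4/(0.435·79.1) = 0.116 s.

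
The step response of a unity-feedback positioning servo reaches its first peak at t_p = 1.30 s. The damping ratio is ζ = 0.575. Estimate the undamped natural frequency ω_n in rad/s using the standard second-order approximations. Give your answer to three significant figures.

ω_n ≈ 2.95 rad/s

Peak time t_p = π/ω_d, so ω_d = π/t_p = π/1.30 = 2.42 rad/s.
ω_n = ω_d/√(1−ζ²) = 2.42/√0.669 = 2.95 rad/s.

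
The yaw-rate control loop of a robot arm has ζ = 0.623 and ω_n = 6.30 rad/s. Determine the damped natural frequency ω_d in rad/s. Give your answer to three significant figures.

ω_d = ω_n√(1−ζ²) = 6.30·√0.612 = 4.93 rad/s.

ω_d ≈ 4.93 rad/s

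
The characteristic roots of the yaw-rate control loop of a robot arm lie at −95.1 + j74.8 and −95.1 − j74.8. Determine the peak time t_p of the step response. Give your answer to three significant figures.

t_p ≈ 0.0420 s

t_p = π/ω_d with ω_d = 74.8 (the imaginary part), so t_p = 0.0420 s.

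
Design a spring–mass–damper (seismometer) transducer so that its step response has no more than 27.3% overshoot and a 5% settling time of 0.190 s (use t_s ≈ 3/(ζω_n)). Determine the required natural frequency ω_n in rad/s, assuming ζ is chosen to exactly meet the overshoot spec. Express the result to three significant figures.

ω_n ≈ 41.3 rad/s

ζ = −ln(OS)/√(π² + (ln OS)²). With OS = 0.273, ln OS = −1.298 and ζ = 1.298/3.399 = 0.382.
From t_s ≈ 3/(ζω_n): ω_n = 3/(ζ·t_s) = 3/(0.382·0.190) = 41.3 rad/s.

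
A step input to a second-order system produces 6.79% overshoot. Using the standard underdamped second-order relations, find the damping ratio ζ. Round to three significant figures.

ζ ≈ 0.650

Inverting the overshoot relation: ζ = |ln 0.0679|/√(π² + ln²0.0679) = 0.650.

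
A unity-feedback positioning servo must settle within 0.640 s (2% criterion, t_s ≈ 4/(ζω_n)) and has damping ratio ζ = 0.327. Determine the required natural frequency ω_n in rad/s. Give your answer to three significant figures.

Rearranging t_s ≈ 4/(ζω_n) gives ω_n = 4/(ζ·t_s) = 4/(0.327 × 0.640) = 19.1 rad/s.

ω_n ≈ 19.1 rad/s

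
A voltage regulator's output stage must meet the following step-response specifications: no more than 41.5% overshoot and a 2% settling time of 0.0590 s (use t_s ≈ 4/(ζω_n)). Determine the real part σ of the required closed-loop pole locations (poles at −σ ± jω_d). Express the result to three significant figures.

σ ≈ 67.8

The settling-time spec alone fixes σ = ζω_n = 4/t_s = 4/0.0590 = 67.8.
(Overshoot then fixes ζ = 0.270 and hence ω_d = σ·√(1−ζ²)/ζ = 242 rad/s.)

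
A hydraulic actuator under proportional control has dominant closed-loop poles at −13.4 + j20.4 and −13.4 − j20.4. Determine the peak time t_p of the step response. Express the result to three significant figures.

t_p ≈ 0.154 s

t_p = π/ω_d with ω_d = 20.4 (the imaginary part), so t_p = 0.154 s.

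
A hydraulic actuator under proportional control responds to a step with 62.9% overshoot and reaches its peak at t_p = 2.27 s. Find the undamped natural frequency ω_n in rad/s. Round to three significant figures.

From the overshoot, ζ = −ln(OS)/√(π²+ln²(OS)) = 0.146.
t_p = π/ω_d ⇒ ω_d = 1.38 rad/s; then ω_n = ω_d/√(1−ζ²) = 1.40 rad/s.

ω_n ≈ 1.40 rad/s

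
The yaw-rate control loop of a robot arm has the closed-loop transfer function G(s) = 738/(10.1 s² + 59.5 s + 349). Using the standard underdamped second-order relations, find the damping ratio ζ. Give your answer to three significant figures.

Dividing through by 10.1: denominator becomes s² + 5.891 s + 34.55.
So ω_n = √34.55 = 5.88 rad/s and ζ = 5.891/(2·5.88) = 0.501.

ζ ≈ 0.501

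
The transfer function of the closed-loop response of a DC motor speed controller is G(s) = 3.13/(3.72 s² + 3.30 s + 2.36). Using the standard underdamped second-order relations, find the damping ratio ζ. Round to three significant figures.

ζ ≈ 0.557

Dividing through by 3.72: denominator becomes s² + 0.8871 s + 0.6344.
So ω_n = √0.6344 = 0.796 rad/s and ζ = 0.8871/(2·0.796) = 0.557.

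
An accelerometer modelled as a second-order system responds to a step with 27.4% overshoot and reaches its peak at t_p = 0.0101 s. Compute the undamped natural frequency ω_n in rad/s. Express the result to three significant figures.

From the overshoot, ζ = −ln(OS)/√(π²+ln²(OS)) = 0.381.
t_p = π/ω_d ⇒ ω_d = 311 rad/s; then ω_n = ω_d/√(1−ζ²) = 336 rad/s.

ω_n ≈ 336 rad/s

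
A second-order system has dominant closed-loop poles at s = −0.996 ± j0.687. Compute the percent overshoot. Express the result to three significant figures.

%OS ≈ 1.05%

With σ = 0.996, ω_d = 0.687: ω_n = √(σ²+ω_d²) = 1.21 rad/s, ζ = σ/ω_n = 0.823.
Overshoot: exp(−π·0.823/√(1−0.823²)) = 0.0105, i.e. 1.05%.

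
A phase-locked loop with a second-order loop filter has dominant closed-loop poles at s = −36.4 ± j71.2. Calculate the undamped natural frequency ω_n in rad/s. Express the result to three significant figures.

With σ = 36.4, ω_d = 71.2: ω_n = √(σ²+ω_d²) = 80.0 rad/s, ζ = σ/ω_n = 0.455.

ω_n ≈ 80.0 rad/s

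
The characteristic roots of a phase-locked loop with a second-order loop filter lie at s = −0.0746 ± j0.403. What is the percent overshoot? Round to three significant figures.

%OS ≈ 55.9%

|pole| = ω_n = √(0.0746² + 0.403²) = 0.410 rad/s; ζ = cos θ = σ/ω_n = 0.182.
%OS = 100 e^{−πζ/√(1−ζ²)} with ζ = 0.182 gives 55.9%.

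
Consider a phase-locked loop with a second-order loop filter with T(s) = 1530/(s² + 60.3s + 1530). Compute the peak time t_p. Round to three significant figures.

t_p ≈ 0.126 s

ω_n = √1530 = 39.1 rad/s; ζ = 60.3/(2·39.1) = 0.771.
ω_d = 39.1·√(1 − 0.771²) = 24.9 rad/s. Then t_p = π/ω_d = 0.126 s.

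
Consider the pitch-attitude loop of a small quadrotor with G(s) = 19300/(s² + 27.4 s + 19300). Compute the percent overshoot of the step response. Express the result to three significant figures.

%OS ≈ 73.2%

ω_n = √19300 = 139 rad/s; ζ = 27.4/(2·139) = 0.0986.
%OS = 100·exp(−πζ/√(1−ζ²)) = 73.2%.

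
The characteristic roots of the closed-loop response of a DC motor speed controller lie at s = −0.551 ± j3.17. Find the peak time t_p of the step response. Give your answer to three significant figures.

t_p ≈ 0.991 s

t_p = π/ω_d with ω_d = 3.17 (the imaginary part), so t_p = 0.991 s.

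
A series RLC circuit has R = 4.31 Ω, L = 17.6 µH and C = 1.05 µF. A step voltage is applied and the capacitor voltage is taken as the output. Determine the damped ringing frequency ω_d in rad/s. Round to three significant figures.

For a series RLC circuit (capacitor voltage as output), ω_n = 1/√(LC) = 1/√(17.6 µH · 1.05 µF) = 233000 rad/s.
ζ = (R/2)·√(C/L) = (4.31/2)·√(1.05 µF/17.6 µH) = 0.526.
ω_d = ω_n√(1−ζ²) = 198000 rad/s.

ω_d ≈ 198000 rad/s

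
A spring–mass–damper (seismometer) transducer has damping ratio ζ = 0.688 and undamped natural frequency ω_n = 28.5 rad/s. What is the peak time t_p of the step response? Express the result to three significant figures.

t_p ≈ 0.152 s

The damped frequency is ω_d = ω_n√(1−ζ²) = 28.5·√(1−0.473) = 20.7 rad/s.
Peak time t_p = π/ω_d = π/20.7 = 0.152 s.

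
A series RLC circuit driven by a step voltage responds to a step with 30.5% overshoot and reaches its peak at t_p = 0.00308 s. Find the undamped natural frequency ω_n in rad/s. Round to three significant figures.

ζ from %OS: ζ = |ln 0.305|/√(π²+ln²0.305) = 0.354.
From t_p = π/ω_d, ω_d = π/0.00308 = 1020 rad/s, so ω_n = ω_d/√(1−ζ²) = 1090 rad/s.

ω_n ≈ 1090 rad/s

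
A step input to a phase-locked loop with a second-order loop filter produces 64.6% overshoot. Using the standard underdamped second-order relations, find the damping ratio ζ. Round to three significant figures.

ζ ≈ 0.138

From %OS = 100·exp(−πζ/√(1−ζ²)), invert to get ζ = −ln(OS)/√(π² + ln²(OS)) with OS = 0.646.
−ln 0.646 = 0.4370, so ζ = 0.4370/√(π² + 0.1909) = 0.138.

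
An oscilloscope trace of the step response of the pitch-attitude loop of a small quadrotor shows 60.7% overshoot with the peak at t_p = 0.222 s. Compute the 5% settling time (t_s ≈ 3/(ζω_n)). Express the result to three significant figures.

The overshoot fixes ζ = −ln(OS)/√(π²+ln²(OS)) = 0.157.
t_p = π/ω_d ⇒ ω_d = 14.2 rad/s; then ω_n = ω_d/√(1−ζ²) = 14.3 rad/s.
t_s ≈ 3/(ζω_n) = 3/(0.157·14.3) = 1.33 s.

t_s ≈ 1.33 s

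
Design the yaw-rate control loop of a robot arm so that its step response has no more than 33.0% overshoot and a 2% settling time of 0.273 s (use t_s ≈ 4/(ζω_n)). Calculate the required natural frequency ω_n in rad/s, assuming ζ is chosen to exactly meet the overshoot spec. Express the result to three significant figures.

ω_n ≈ 44.0 rad/s

From %OS = 100·exp(−πζ/√(1−ζ²)), invert to get ζ = −ln(OS)/√(π² + ln²(OS)) with OS = 0.330.
−ln 0.330 = 1.109, so ζ = 1.109/√(π² + 1.229) = 0.333.
Then ω_n = 4/(ζ t_s) = 4/(0.333 × 0.273) = 44.0 rad/s.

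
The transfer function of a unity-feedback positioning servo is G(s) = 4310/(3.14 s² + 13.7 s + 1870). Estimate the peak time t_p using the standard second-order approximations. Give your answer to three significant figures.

t_p ≈ 0.129 s

Dividing through by 3.14: denominator becomes s² + 4.363 s + 595.5.
So ω_n = √595.5 = 24.4 rad/s and ζ = 4.363/(2·24.4) = 0.0894.
The damped frequency ω_d = ω_n√(1−ζ²) = 24.3 rad/s. t_p = π/ω_d = 0.129 s.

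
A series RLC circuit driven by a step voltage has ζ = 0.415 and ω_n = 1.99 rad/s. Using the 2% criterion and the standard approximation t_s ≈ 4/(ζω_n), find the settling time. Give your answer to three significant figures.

t_s ≈ 4/(ζω_n) = 4/(0.415 × 1.99) = 4.84 s.

t_s ≈ 4.84 s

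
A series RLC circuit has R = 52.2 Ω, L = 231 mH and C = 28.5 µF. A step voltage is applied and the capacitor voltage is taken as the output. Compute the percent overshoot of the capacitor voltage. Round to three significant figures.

For a series RLC circuit (capacitor voltage as output), ω_n = 1/√(LC) = 1/√(231 mH · 28.5 µF) = 390 rad/s.
ζ = (R/2)·√(C/L) = (52.2/2)·√(28.5 µF/231 mH) = 0.290.
%OS = 100 e^{−πζ/√(1−ζ²)} with ζ = 0.290 gives 38.6%.

%OS ≈ 38.6%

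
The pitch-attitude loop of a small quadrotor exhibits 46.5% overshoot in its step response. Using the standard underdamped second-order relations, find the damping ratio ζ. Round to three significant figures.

ζ ≈ 0.237

ζ = −ln(OS)/√(π² + (ln OS)²). With OS = 0.465, ln OS = −0.7657 and ζ = 0.7657/3.234 = 0.237.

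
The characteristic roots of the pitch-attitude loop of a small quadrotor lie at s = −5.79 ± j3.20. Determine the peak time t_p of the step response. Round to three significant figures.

t_p = π/ω_d with ω_d = 3.20 (the imaginary part), so t_p = 0.982 s.

t_p ≈ 0.982 s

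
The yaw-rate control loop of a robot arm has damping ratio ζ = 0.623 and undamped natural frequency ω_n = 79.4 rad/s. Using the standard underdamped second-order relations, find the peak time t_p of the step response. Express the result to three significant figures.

t_p ≈ 0.0506 s

The damped frequency is ω_d = ω_n√(1−ζ²) = 79.4·√(1−0.388) = 62.1 rad/s.
Peak time t_p = π/ω_d = π/62.1 = 0.0506 s.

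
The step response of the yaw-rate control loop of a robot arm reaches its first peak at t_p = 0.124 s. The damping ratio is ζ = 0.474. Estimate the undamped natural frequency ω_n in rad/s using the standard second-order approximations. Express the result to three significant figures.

ω_n ≈ 28.8 rad/s

Peak time t_p = π/ω_d, so ω_d = π/t_p = π/0.124 = 25.3 rad/s.
ω_n = ω_d/√(1−ζ²) = 25.3/√0.775 = 28.8 rad/s.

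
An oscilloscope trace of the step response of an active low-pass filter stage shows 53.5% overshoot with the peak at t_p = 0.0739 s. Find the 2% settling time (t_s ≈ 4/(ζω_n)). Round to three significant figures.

From the overshoot, ζ = −ln(OS)/√(π²+ln²(OS)) = 0.195.
t_p = π/ω_d ⇒ ω_d = 42.5 rad/s; then ω_n = ω_d/√(1−ζ²) = 43.3 rad/s.
t_s ≈ 4/(ζω_n) = 4/(0.195·43.3) = 0.473 s.

t_s ≈ 0.473 s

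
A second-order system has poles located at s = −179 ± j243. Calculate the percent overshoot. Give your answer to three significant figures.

%OS ≈ 9.88%

With σ = 179, ω_d = 243: ω_n = √(σ²+ω_d²) = 302 rad/s, ζ = σ/ω_n = 0.593.
Overshoot: exp(−π·0.593/√(1−0.593²)) = 0.0988, i.e. 9.88%.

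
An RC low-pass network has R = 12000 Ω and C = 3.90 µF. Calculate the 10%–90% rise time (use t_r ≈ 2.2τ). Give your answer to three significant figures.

τ = RC = 12000 × 3.90 µF = 0.0468 s.
t_r ≈ 2.2τ = 0.103 s.

t_r ≈ 0.103 s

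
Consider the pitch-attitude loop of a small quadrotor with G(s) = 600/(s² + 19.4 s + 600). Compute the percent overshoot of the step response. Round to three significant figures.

ω_n = √600 = 24.5 rad/s; ζ = 19.4/(2·24.5) = 0.396.
%OS = 100 e^{−πζ/√(1−ζ²)} with ζ = 0.396 gives 25.8%.

%OS ≈ 25.8%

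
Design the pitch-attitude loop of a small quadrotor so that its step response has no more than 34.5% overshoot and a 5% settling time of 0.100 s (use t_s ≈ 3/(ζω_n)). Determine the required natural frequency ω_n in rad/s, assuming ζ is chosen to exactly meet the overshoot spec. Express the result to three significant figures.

ζ = −ln(OS)/√(π² + (ln OS)²). With OS = 0.345, ln OS = −1.064 and ζ = 1.064/3.317 = 0.321.
Then ω_n = 3/(ζ t_s) = 3/(0.321 × 0.100) = 93.5 rad/s.

ω_n ≈ 93.5 rad/s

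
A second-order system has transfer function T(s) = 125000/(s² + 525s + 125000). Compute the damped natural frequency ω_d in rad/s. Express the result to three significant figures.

ω_d ≈ 237 rad/s

ω_n = √125000 = 354 rad/s; ζ = 525/(2·354) = 0.742.
ω_d = ω_n√(1−ζ²) = 237 rad/s.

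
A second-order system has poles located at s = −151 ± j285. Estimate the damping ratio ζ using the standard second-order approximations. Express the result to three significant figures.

|pole| = ω_n = √(151² + 285²) = 323 rad/s; ζ = cos θ = σ/ω_n = 0.468.

ζ ≈ 0.468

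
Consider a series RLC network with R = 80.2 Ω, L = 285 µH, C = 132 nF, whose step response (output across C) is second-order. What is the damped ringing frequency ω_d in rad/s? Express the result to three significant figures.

For a series RLC circuit (capacitor voltage as output), ω_n = 1/√(LC) = 1/√(285 µH · 132 nF) = 163000 rad/s.
ζ = (R/2)·√(C/L) = (80.2/2)·√(132 nF/285 µH) = 0.863.
ω_d = 163000·√(1 − 0.863²) = 82400 rad/s.

ω_d ≈ 82400 rad/s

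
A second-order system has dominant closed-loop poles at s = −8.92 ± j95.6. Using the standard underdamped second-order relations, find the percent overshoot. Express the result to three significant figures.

|pole| = ω_n = √(8.92² + 95.6²) = 96.0 rad/s; ζ = cos θ = σ/ω_n = 0.0929.
Overshoot: exp(−π·0.0929/√(1−0.0929²)) = 0.746, i.e. 74.6%.

%OS ≈ 74.6%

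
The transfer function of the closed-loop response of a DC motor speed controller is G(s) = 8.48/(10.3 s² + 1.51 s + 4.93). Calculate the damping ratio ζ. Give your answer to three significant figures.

ζ ≈ 0.106

Dividing through by 10.3: denominator becomes s² + 0.1466 s + 0.4786.
So ω_n = √0.4786 = 0.692 rad/s and ζ = 0.1466/(2·0.692) = 0.106.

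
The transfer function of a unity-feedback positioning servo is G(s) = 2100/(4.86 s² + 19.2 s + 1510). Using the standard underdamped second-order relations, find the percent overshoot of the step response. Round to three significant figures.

%OS ≈ 70.2%

Dividing through by 4.86: denominator becomes s² + 3.951 s + 310.7.
So ω_n = √310.7 = 17.6 rad/s and ζ = 3.951/(2·17.6) = 0.112.
Overshoot: exp(−π·0.112/√(1−0.112²)) = 0.702, i.e. 70.2%.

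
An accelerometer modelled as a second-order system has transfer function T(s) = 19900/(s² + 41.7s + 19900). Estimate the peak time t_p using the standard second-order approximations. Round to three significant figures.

t_p ≈ 0.0225 s

Matching coefficients with s² + 2ζω_n s + ω_n² gives ω_n² = 19900 ⇒ ω_n = 141 rad/s, and ζ = 41.7/(2ω_n) = 0.148.
ω_d = ω_n√(1−ζ²) = 140 rad/s. Then t_p = π/ω_d = 0.0225 s.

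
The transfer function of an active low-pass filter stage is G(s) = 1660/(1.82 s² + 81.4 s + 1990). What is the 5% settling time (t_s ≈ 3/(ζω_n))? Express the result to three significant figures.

t_s ≈ 0.134 s

Dividing through by 1.82: denominator becomes s² + 44.73 s + 1093.
So ω_n = √1093 = 33.1 rad/s and ζ = 44.73/(2·33.1) = 0.676.
t_s ≈ 3/(ζω_n) = 0.134 s.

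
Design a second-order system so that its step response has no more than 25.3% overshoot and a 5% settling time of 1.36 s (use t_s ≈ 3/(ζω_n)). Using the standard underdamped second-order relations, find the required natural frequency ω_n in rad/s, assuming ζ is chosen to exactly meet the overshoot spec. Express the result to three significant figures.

ω_n ≈ 5.50 rad/s

ζ = −ln(OS)/√(π² + (ln OS)²). With OS = 0.253, ln OS = −1.374 and ζ = 1.374/3.429 = 0.401.
From t_s ≈ 3/(ζω_n): ω_n = 3/(ζ·t_s) = 3/(0.401·1.36) = 5.50 rad/s.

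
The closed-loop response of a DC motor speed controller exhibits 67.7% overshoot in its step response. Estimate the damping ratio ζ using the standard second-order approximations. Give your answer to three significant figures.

ζ ≈ 0.123

From %OS = 100·exp(−πζ/√(1−ζ²)), invert to get ζ = −ln(OS)/√(π² + ln²(OS)) with OS = 0.677.
−ln 0.677 = 0.3901, so ζ = 0.3901/√(π² + 0.1522) = 0.123.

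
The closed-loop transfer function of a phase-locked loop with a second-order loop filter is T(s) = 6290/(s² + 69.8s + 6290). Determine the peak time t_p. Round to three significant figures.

Matching coefficients with s² + 2ζω_n s + ω_n² gives ω_n² = 6290 ⇒ ω_n = 79.3 rad/s, and ζ = 69.8/(2ω_n) = 0.440.
The damped frequency ω_d = ω_n√(1−ζ²) = 71.2 rad/s. Then t_p = π/ω_d = 0.0441 s.

t_p ≈ 0.0441 s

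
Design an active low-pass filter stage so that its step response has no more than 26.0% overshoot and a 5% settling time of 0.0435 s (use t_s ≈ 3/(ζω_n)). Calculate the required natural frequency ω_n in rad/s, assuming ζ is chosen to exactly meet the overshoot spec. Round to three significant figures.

ζ = −ln(OS)/√(π² + (ln OS)²). With OS = 0.260, ln OS = −1.347 and ζ = 1.347/3.418 = 0.394.
Then ω_n = 3/(ζ t_s) = 3/(0.394 × 0.0435) = 175 rad/s.

ω_n ≈ 175 rad/s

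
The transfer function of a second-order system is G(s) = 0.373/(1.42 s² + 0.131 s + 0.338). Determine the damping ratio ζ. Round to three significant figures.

Dividing through by 1.42: denominator becomes s² + 0.09225 s + 0.2380.
So ω_n = √0.2380 = 0.488 rad/s and ζ = 0.09225/(2·0.488) = 0.0945.

ζ ≈ 0.0945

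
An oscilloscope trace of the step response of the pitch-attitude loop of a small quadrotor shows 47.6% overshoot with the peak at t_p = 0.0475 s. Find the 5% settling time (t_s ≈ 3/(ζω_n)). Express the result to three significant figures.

ζ from %OS: ζ = |ln 0.476|/√(π²+ln²0.476) = 0.230.
t_p = π/ω_d ⇒ ω_d = 66.1 rad/s; then ω_n = ω_d/√(1−ζ²) = 68.0 rad/s.
t_s ≈ 3/(ζω_n) = 3/(0.230·68.0) = 0.192 s.

t_s ≈ 0.192 s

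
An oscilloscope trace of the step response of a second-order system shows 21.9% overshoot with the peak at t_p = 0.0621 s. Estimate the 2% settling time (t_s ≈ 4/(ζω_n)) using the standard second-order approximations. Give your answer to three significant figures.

The overshoot fixes ζ = −ln(OS)/√(π²+ln²(OS)) = 0.435.
t_p = π/ω_d ⇒ ω_d = 50.6 rad/s; then ω_n = ω_d/√(1−ζ²) = 56.2 rad/s.
t_s ≈ 4/(ζω_n) = 4/(0.435·56.2) = 0.164 s.

t_s ≈ 0.164 s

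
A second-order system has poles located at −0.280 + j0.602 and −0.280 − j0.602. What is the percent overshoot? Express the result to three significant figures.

%OS ≈ 23.2%

The poles are at −σ ± jω_d with σ = 0.280 and ω_d = 0.602, so ω_n = √(σ²+ω_d²) = 0.664 rad/s and ζ = σ/ω_n = 0.422.
%OS = 100·exp(−πζ/√(1−ζ²)) = 23.2%.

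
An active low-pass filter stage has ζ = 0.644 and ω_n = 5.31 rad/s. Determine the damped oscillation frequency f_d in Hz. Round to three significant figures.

f_d ≈ 0.647 Hz

ω_d = ω_n√(1−ζ²) = 5.31·√0.585 = 4.06 rad/s.
f_d = ω_d/(2π) = 0.647 Hz.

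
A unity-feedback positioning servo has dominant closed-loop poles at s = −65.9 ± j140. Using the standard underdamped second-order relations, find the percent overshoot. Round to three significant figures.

The poles are at −σ ± jω_d with σ = 65.9 and ω_d = 140, so ω_n = √(σ²+ω_d²) = 155 rad/s and ζ = σ/ω_n = 0.426.
Overshoot: exp(−π·0.426/√(1−0.426²)) = 0.228, i.e. 22.8%.

%OS ≈ 22.8%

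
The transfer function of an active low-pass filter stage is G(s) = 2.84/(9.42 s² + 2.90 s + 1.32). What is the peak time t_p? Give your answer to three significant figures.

t_p ≈ 9.21 s

Dividing through by 9.42: denominator becomes s² + 0.3079 s + 0.1401.
So ω_n = √0.1401 = 0.374 rad/s and ζ = 0.3079/(2·0.374) = 0.411.
ω_d = 0.374·√(1 − 0.411²) = 0.341 rad/s. t_p = π/ω_d = 9.21 s.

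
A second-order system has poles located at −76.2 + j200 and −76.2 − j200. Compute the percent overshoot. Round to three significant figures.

With σ = 76.2, ω_d = 200: ω_n = √(σ²+ω_d²) = 214 rad/s, ζ = σ/ω_n = 0.356.
%OS = 100·exp(−πζ/√(1−ζ²)) = 30.2%.

%OS ≈ 30.2%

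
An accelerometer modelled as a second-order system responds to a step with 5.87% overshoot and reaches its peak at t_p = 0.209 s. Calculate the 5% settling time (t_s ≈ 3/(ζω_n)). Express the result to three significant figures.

t_s ≈ 0.221 s

ζ from %OS: ζ = |ln 0.0587|/√(π²+ln²0.0587) = 0.670.
From t_p = π/ω_d, ω_d = π/0.209 = 15.0 rad/s, so ω_n = ω_d/√(1−ζ²) = 20.2 rad/s.
t_s ≈ 3/(ζω_n) = 3/(0.670·20.2) = 0.221 s.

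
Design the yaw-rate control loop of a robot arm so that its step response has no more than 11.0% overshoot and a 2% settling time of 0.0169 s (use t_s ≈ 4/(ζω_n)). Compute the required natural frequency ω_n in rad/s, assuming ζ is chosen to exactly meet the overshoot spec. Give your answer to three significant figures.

From %OS = 100·exp(−πζ/√(1−ζ²)), invert to get ζ = −ln(OS)/√(π² + ln²(OS)) with OS = 0.110.
−ln 0.110 = 2.207, so ζ = 2.207/√(π² + 4.872) = 0.575.
Then ω_n = 4/(ζ t_s) = 4/(0.575 × 0.0169) = 412 rad/s.

ω_n ≈ 412 rad/s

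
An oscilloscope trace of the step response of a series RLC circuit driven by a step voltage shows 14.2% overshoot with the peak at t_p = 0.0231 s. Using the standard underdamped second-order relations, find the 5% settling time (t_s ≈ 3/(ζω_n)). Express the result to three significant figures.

t_s ≈ 0.0355 s

ζ from %OS: ζ = |ln 0.142|/√(π²+ln²0.142) = 0.528.
t_p = π/ω_d ⇒ ω_d = 136 rad/s; then ω_n = ω_d/√(1−ζ²) = 160 rad/s.
t_s ≈ 3/(ζω_n) = 3/(0.528·160) = 0.0355 s.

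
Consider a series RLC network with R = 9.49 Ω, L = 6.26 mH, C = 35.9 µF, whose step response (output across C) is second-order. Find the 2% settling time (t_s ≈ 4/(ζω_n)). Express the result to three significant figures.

t_s ≈ 0.00528 s

For a series RLC circuit (capacitor voltage as output), ω_n = 1/√(LC) = 1/√(6.26 mH · 35.9 µF) = 2110 rad/s.
ζ = (R/2)·√(C/L) = (9.49/2)·√(35.9 µF/6.26 mH) = 0.359.
t_s ≈ 4/(ζω_n) = 0.00528 s.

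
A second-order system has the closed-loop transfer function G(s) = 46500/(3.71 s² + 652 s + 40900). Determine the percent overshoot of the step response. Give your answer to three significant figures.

Dividing through by 3.71: denominator becomes s² + 175.7 s + 11020.
So ω_n = √11020 = 105 rad/s and ζ = 175.7/(2·105) = 0.837.
%OS = 100 e^{−πζ/√(1−ζ²)} with ζ = 0.837 gives 0.820%.

%OS ≈ 0.820%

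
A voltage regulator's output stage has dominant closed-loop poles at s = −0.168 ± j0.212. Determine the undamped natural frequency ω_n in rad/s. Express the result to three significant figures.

ω_n ≈ 0.270 rad/s

|pole| = ω_n = √(0.168² + 0.212²) = 0.270 rad/s; ζ = cos θ = σ/ω_n = 0.621.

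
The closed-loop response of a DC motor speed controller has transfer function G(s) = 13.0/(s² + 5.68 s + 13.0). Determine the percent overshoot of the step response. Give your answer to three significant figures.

%OS ≈ 1.80%

Matching coefficients with s² + 2ζω_n s + ω_n² gives ω_n² = 13.0 ⇒ ω_n = 3.61 rad/s, and ζ = 5.68/(2ω_n) = 0.788.
Overshoot: exp(−π·0.788/√(1−0.788²)) = 0.0180, i.e. 1.80%.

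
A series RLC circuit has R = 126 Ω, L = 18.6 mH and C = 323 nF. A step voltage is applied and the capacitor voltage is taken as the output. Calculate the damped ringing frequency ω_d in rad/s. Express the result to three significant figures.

ω_d ≈ 12400 rad/s

For a series RLC circuit (capacitor voltage as output), ω_n = 1/√(LC) = 1/√(18.6 mH · 323 nF) = 12900 rad/s.
ζ = (R/2)·√(C/L) = (126/2)·√(323 nF/18.6 mH) = 0.263.
The damped frequency ω_d = ω_n√(1−ζ²) = 12400 rad/s.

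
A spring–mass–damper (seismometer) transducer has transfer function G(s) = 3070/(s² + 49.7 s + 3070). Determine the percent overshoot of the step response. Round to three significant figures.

Comparing the denominator to s² + 2ζω_n s + ω_n²: ω_n = √3070 = 55.4 rad/s, and 2ζω_n = 49.7 so ζ = 49.7/(2·55.4) = 0.448.
Overshoot: exp(−π·0.448/√(1−0.448²)) = 0.207, i.e. 20.7%.

%OS ≈ 20.7%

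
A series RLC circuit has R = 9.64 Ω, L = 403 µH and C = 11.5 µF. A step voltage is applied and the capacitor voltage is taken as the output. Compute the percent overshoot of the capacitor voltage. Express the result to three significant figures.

For a series RLC circuit (capacitor voltage as output), ω_n = 1/√(LC) = 1/√(403 µH · 11.5 µF) = 14700 rad/s.
ζ = (R/2)·√(C/L) = (9.64/2)·√(11.5 µF/403 µH) = 0.814.
Overshoot: exp(−π·0.814/√(1−0.814²)) = 0.0122, i.e. 1.22%.

%OS ≈ 1.22%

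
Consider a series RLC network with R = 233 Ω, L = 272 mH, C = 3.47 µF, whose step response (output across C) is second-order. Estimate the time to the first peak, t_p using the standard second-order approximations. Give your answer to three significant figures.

For a series RLC circuit (capacitor voltage as output), ω_n = 1/√(LC) = 1/√(272 mH · 3.47 µF) = 1030 rad/s.
ζ = (R/2)·√(C/L) = (233/2)·√(3.47 µF/272 mH) = 0.416.
The damped frequency ω_d = ω_n√(1−ζ²) = 936 rad/s. t_p = π/ω_d = 0.00336 s.

t_p ≈ 0.00336 s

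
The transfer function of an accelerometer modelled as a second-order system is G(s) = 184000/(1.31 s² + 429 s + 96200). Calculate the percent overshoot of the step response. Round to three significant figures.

Dividing through by 1.31: denominator becomes s² + 327.5 s + 73440.
So ω_n = √73440 = 271 rad/s and ζ = 327.5/(2·271) = 0.604.
%OS = 100 e^{−πζ/√(1−ζ²)} with ζ = 0.604 gives 9.23%.

%OS ≈ 9.23%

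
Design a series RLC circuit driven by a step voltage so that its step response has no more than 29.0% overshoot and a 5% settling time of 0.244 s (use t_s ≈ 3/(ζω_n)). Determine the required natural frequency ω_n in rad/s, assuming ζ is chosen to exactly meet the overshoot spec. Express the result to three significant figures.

ω_n ≈ 33.5 rad/s

Inverting the overshoot relation: ζ = |ln 0.290|/√(π² + ln²0.290) = 0.367.
From t_s ≈ 3/(ζω_n): ω_n = 3/(ζ·t_s) = 3/(0.367·0.244) = 33.5 rad/s.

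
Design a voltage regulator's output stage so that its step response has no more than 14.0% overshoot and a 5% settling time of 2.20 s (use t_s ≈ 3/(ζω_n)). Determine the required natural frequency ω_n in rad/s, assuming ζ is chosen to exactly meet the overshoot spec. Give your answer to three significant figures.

Inverting the overshoot relation: ζ = |ln 0.140|/√(π² + ln²0.140) = 0.531.
Then ω_n = 3/(ζ t_s) = 3/(0.531 × 2.20) = 2.57 rad/s.

ω_n ≈ 2.57 rad/s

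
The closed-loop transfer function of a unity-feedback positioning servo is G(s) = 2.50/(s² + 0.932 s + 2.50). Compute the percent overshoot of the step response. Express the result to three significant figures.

%OS ≈ 37.9%

Comparing the denominator to s² + 2ζω_n s + ω_n²: ω_n = √2.50 = 1.58 rad/s, and 2ζω_n = 0.932 so ζ = 0.932/(2·1.58) = 0.295.
%OS = 100 e^{−πζ/√(1−ζ²)} with ζ = 0.295 gives 37.9%.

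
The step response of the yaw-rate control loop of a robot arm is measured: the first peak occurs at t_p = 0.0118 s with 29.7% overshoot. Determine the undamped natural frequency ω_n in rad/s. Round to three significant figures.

From the overshoot, ζ = −ln(OS)/√(π²+ln²(OS)) = 0.360.
From t_p = π/ω_d, ω_d = π/0.0118 = 266 rad/s, so ω_n = ω_d/√(1−ζ²) = 285 rad/s.

ω_n ≈ 285 rad/s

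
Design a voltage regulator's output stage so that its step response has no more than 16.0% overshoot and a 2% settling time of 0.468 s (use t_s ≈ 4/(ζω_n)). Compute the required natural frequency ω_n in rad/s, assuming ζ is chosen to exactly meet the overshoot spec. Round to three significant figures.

ω_n ≈ 17.0 rad/s

ζ = −ln(OS)/√(π² + (ln OS)²). With OS = 0.160, ln OS = −1.833 and ζ = 1.833/3.637 = 0.504.
From t_s ≈ 4/(ζω_n): ω_n = 4/(ζ·t_s) = 4/(0.504·0.468) = 17.0 rad/s.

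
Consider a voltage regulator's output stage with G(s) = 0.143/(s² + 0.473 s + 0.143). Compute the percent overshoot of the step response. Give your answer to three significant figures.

%OS ≈ 8.06%

Matching coefficients with s² + 2ζω_n s + ω_n² gives ω_n² = 0.143 ⇒ ω_n = 0.378 rad/s, and ζ = 0.473/(2ω_n) = 0.625.
%OS = 100 e^{−πζ/√(1−ζ²)} with ζ = 0.625 gives 8.06%.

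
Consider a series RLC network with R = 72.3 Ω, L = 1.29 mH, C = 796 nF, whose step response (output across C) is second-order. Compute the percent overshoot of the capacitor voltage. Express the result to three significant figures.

For a series RLC circuit (capacitor voltage as output), ω_n = 1/√(LC) = 1/√(1.29 mH · 796 nF) = 31200 rad/s.
ζ = (R/2)·√(C/L) = (72.3/2)·√(796 nF/1.29 mH) = 0.898.
Overshoot: exp(−π·0.898/√(1−0.898²)) = 0.00164, i.e. 0.164%.

%OS ≈ 0.164%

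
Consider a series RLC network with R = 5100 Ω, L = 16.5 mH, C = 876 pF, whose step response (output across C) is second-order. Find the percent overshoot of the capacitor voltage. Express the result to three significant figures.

For a series RLC circuit (capacitor voltage as output), ω_n = 1/√(LC) = 1/√(16.5 mH · 876 pF) = 263000 rad/s.
ζ = (R/2)·√(C/L) = (5100/2)·√(876 pF/16.5 mH) = 0.588.
%OS = 100·exp(−πζ/√(1−ζ²)) = 10.2%.

%OS ≈ 10.2%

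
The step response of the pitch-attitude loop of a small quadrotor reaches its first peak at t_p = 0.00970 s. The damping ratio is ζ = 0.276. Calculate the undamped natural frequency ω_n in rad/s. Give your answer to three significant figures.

Peak time t_p = π/ω_d, so ω_d = π/t_p = π/0.00970 = 324 rad/s.
ω_n = ω_d/√(1−ζ²) = 324/√0.924 = 337 rad/s.

ω_n ≈ 337 rad/s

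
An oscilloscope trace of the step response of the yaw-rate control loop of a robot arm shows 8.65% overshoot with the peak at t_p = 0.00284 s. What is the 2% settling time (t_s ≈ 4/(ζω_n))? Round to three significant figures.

The overshoot fixes ζ = −ln(OS)/√(π²+ln²(OS)) = 0.615.
t_p = π/ω_d ⇒ ω_d = 1110 rad/s; then ω_n = ω_d/√(1−ζ²) = 1400 rad/s.
t_s ≈ 4/(ζω_n) = 4/(0.615·1400) = 0.00464 s.

t_s ≈ 0.00464 s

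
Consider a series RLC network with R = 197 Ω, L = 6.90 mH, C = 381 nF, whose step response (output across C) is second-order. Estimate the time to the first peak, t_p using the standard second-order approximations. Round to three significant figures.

t_p ≈ 0.000236 s

For a series RLC circuit (capacitor voltage as output), ω_n = 1/√(LC) = 1/√(6.90 mH · 381 nF) = 19500 rad/s.
ζ = (R/2)·√(C/L) = (197/2)·√(381 nF/6.90 mH) = 0.732.
ω_d = ω_n√(1−ζ²) = 13300 rad/s. t_p = π/ω_d = 0.000236 s.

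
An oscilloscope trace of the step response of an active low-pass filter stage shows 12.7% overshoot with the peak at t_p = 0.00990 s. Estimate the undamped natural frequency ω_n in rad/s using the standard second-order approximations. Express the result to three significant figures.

ω_n ≈ 380 rad/s

ζ from %OS: ζ = |ln 0.127|/√(π²+ln²0.127) = 0.549.
From t_p = π/ω_d, ω_d = π/0.00990 = 317 rad/s, so ω_n = ω_d/√(1−ζ²) = 380 rad/s.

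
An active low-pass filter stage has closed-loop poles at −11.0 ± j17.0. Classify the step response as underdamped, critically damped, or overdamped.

Since the poles form a complex-conjugate pair with nonzero imaginary part, the response is underdamped.

underdamped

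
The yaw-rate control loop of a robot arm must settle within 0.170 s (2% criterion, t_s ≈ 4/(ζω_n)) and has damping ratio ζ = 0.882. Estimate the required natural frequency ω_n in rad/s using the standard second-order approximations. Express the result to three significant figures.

ω_n ≈ 26.7 rad/s

Rearranging t_s ≈ 4/(ζω_n) gives ω_n = 4/(ζ·t_s) = 4/(0.882 × 0.170) = 26.7 rad/s.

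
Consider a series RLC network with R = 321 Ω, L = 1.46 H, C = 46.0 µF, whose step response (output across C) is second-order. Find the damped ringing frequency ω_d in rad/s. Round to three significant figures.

ω_d ≈ 53.0 rad/s

For a series RLC circuit (capacitor voltage as output), ω_n = 1/√(LC) = 1/√(1.46 H · 46.0 µF) = 122 rad/s.
ζ = (R/2)·√(C/L) = (321/2)·√(46.0 µF/1.46 H) = 0.901.
ω_d = 122·√(1 − 0.901²) = 53.0 rad/s.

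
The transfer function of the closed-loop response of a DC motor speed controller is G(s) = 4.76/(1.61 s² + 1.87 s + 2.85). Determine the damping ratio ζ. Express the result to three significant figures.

ζ ≈ 0.436

Dividing through by 1.61: denominator becomes s² + 1.161 s + 1.770.
So ω_n = √1.770 = 1.33 rad/s and ζ = 1.161/(2·1.33) = 0.436.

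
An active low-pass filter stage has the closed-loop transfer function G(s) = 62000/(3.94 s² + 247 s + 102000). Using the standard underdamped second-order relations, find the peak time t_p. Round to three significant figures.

t_p ≈ 0.0199 s

Dividing through by 3.94: denominator becomes s² + 62.69 s + 25890.
So ω_n = √25890 = 161 rad/s and ζ = 62.69/(2·161) = 0.195.
ω_d = 161·√(1 − 0.195²) = 158 rad/s. t_p = π/ω_d = 0.0199 s.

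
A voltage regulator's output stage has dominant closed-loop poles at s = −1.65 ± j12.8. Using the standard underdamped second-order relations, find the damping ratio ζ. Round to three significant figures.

ζ ≈ 0.128

The poles are at −σ ± jω_d with σ = 1.65 and ω_d = 12.8, so ω_n = √(σ²+ω_d²) = 12.9 rad/s and ζ = σ/ω_n = 0.128.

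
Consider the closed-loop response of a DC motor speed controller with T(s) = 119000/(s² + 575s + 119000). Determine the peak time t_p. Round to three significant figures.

Comparing the denominator to s² + 2ζω_n s + ω_n²: ω_n = √119000 = 345 rad/s, and 2ζω_n = 575 so ζ = 575/(2·345) = 0.833.
ω_d = ω_n√(1−ζ²) = 191 rad/s. Then t_p = π/ω_d = 0.0165 s.

t_p ≈ 0.0165 s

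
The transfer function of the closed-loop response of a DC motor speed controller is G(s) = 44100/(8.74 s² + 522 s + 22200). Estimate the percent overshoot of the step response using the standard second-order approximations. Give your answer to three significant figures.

%OS ≈ 9.92%

Dividing through by 8.74: denominator becomes s² + 59.73 s + 2540.
So ω_n = √2540 = 50.4 rad/s and ζ = 59.73/(2·50.4) = 0.593.
Overshoot: exp(−π·0.593/√(1−0.593²)) = 0.0992, i.e. 9.92%.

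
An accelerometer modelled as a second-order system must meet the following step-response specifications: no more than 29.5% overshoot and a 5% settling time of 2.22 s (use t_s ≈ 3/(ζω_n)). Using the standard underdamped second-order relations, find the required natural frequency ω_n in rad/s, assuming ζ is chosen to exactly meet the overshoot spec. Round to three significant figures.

From %OS = 100·exp(−πζ/√(1−ζ²)), invert to get ζ = −ln(OS)/√(π² + ln²(OS)) with OS = 0.295.
−ln 0.295 = 1.221, so ζ = 1.221/√(π² + 1.490) = 0.362.
From t_s ≈ 3/(ζω_n): ω_n = 3/(ζ·t_s) = 3/(0.362·2.22) = 3.73 rad/s.

ω_n ≈ 3.73 rad/s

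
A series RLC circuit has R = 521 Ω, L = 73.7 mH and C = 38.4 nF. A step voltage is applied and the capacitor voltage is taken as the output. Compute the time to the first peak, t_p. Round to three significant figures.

t_p ≈ 0.000170 s

For a series RLC circuit (capacitor voltage as output), ω_n = 1/√(LC) = 1/√(73.7 mH · 38.4 nF) = 18800 rad/s.
ζ = (R/2)·√(C/L) = (521/2)·√(38.4 nF/73.7 mH) = 0.188.
ω_d = ω_n√(1−ζ²) = 18500 rad/s. t_p = π/ω_d = 0.000170 s.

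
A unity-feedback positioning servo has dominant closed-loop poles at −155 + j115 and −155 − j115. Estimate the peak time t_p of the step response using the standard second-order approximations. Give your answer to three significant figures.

t_p = π/ω_d with ω_d = 115 (the imaginary part), so t_p = 0.0273 s.

t_p ≈ 0.0273 s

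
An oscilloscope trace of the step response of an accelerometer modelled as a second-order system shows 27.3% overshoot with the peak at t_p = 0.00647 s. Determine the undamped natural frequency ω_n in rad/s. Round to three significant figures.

ζ from %OS: ζ = |ln 0.273|/√(π²+ln²0.273) = 0.382.
From t_p = π/ω_d, ω_d = π/0.00647 = 486 rad/s, so ω_n = ω_d/√(1−ζ²) = 525 rad/s.

ω_n ≈ 525 rad/s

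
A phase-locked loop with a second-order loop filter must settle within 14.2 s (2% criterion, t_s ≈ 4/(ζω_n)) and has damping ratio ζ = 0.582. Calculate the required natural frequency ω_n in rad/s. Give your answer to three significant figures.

ω_n ≈ 0.484 rad/s

Rearranging t_s ≈ 4/(ζω_n) gives ω_n = 4/(ζ·t_s) = 4/(0.582 × 14.2) = 0.484 rad/s.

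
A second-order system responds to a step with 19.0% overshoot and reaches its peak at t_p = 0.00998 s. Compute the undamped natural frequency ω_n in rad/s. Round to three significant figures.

From the overshoot, ζ = −ln(OS)/√(π²+ln²(OS)) = 0.467.
From t_p = π/ω_d, ω_d = π/0.00998 = 315 rad/s, so ω_n = ω_d/√(1−ζ²) = 356 rad/s.

ω_n ≈ 356 rad/s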